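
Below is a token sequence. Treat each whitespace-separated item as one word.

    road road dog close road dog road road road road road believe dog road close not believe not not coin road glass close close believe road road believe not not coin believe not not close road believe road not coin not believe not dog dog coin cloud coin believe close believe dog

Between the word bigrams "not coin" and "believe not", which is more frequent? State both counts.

"believe not" (4 vs 3)

"not coin": 3 occurrences
"believe not": 4 occurrences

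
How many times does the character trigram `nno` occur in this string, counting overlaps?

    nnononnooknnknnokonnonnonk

5

Sliding a length-3 window over the 26 characters (24 positions):
  position 1–3: nno
  position 6–8: nno
  position 14–16: nno
  position 19–21: nno
  position 22–24: nno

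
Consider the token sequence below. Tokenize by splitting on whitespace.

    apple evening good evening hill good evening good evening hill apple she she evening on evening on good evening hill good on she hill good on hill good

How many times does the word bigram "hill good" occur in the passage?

4

Scanning the 27 overlapping bigram windows for "hill good":
  position 5–6: hill good
  position 20–21: hill good
  position 24–25: hill good
  position 27–28: hill good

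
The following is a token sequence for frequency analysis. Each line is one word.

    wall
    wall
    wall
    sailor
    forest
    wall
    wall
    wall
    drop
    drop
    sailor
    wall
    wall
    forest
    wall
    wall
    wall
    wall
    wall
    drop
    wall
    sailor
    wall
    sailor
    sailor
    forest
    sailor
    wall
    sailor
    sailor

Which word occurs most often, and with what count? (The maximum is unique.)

"wall", 16 times

Unigram frequencies (highest first):
  wall: 16
  sailor: 8
  forest: 3
  drop: 3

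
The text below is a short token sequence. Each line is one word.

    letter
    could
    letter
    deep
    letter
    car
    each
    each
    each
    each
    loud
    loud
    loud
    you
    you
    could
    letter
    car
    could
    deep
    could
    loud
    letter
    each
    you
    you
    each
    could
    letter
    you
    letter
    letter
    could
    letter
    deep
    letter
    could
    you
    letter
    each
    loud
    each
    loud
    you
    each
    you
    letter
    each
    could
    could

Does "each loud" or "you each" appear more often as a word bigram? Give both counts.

"each loud": 3 occurrences
"you each": 2 occurrences

"each loud" (3 vs 2)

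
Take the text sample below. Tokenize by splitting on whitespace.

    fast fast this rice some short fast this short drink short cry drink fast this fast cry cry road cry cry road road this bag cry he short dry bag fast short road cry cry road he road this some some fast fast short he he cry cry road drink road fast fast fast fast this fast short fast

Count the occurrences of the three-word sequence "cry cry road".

4

Scanning the 57 overlapping trigram windows for "cry cry road":
  position 17–19: cry cry road
  position 20–22: cry cry road
  position 34–36: cry cry road
  position 47–49: cry cry road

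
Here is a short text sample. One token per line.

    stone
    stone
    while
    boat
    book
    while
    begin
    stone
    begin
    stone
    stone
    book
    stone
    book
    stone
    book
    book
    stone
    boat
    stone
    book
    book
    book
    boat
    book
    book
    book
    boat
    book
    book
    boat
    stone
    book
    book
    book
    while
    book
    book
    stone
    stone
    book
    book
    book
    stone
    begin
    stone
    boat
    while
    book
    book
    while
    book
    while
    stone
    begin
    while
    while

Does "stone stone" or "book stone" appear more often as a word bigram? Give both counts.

"stone stone": 3 occurrences
"book stone": 5 occurrences

"book stone" (5 vs 3)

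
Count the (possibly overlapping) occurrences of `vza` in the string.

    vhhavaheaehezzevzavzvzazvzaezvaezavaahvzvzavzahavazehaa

Sliding a length-3 window over the 55 characters (53 positions):
  position 16–18: vza
  position 21–23: vza
  position 25–27: vza
  position 41–43: vza
  position 44–46: vza

5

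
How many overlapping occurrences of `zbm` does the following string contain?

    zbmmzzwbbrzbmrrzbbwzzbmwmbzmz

3

Sliding a length-3 window over the 29 characters (27 positions):
  position 1–3: zbm
  position 11–13: zbm
  position 21–23: zbm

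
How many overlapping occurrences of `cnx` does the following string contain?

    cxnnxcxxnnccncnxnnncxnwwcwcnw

Sliding a length-3 window over the 29 characters (27 positions):
  position 14–16: cnx

1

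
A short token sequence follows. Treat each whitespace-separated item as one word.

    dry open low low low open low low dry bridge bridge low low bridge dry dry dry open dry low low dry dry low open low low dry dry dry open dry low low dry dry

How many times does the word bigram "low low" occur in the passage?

Scanning the 35 overlapping bigram windows for "low low":
  position 3–4: low low
  position 4–5: low low
  position 7–8: low low
  position 12–13: low low
  position 20–21: low low
  position 26–27: low low
  position 33–34: low low

7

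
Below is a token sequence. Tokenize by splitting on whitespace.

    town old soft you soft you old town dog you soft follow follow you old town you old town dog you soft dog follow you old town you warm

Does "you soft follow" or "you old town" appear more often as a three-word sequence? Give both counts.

"you old town" (4 vs 1)

"you soft follow": 1 occurrence
"you old town": 4 occurrences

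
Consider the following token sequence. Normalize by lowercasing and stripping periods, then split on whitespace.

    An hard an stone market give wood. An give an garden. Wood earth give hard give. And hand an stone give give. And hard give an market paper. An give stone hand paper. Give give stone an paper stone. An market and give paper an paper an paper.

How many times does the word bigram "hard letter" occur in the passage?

Scanning the 47 overlapping bigram windows for "hard letter":
  (none found)

0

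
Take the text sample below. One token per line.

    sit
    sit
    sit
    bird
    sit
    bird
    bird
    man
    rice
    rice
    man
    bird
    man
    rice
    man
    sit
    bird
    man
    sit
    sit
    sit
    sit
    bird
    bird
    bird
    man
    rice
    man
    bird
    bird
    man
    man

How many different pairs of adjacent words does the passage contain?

32 tokens → 31 bigram windows in total.
Repeated bigrams (each contributes count−1 duplicates):
  bird man: 5
  sit sit: 5
  bird bird: 4
  sit bird: 4
  man rice: 3
  rice man: 3
  man bird: 2
  man sit: 2
20 duplicate windows → 31 − 20 = 11 distinct.

11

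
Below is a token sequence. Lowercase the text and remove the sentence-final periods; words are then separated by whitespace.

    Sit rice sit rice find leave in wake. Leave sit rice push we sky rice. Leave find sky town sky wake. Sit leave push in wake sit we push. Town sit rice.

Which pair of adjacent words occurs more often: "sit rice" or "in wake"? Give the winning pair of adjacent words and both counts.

"sit rice": 4 occurrences
"in wake": 2 occurrences

"sit rice" (4 vs 2)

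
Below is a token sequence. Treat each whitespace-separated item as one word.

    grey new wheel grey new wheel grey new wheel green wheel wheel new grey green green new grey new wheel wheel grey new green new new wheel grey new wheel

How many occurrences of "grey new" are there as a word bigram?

Scanning the 29 overlapping bigram windows for "grey new":
  position 1–2: grey new
  position 4–5: grey new
  position 7–8: grey new
  position 18–19: grey new
  position 22–23: grey new
  position 28–29: grey new

6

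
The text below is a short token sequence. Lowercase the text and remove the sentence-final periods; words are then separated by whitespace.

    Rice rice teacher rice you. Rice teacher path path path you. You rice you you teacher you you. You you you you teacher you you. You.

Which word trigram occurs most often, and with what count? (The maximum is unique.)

Trigram frequencies (highest first):
  you you you: 5
  you you teacher: 2
  you teacher you: 2
  teacher you you: 2
  rice rice teacher: 1
  rice teacher rice: 1
  … (11 more, each ≤ 1)

"you you you", 5 times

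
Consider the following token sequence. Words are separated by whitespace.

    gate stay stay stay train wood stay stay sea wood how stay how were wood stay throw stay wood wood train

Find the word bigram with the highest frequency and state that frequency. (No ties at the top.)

"stay stay", 3 times

Bigram frequencies (highest first):
  stay stay: 3
  wood stay: 2
  gate stay: 1
  stay train: 1
  train wood: 1
  stay sea: 1
  … (11 more, each ≤ 1)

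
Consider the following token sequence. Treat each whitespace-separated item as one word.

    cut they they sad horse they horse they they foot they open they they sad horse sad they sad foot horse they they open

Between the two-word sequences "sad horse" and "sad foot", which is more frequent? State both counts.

"sad horse" (2 vs 1)

"sad horse": 2 occurrences
"sad foot": 1 occurrence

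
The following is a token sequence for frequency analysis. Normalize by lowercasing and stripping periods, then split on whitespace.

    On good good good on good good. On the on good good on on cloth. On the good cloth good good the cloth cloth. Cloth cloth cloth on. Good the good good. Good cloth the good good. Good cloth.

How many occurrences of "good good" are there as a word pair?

Scanning the 38 overlapping bigram windows for "good good":
  position 2–3: good good
  position 3–4: good good
  position 6–7: good good
  position 11–12: good good
  position 20–21: good good
  position 31–32: good good
  position 32–33: good good
  position 36–37: good good
  position 37–38: good good

9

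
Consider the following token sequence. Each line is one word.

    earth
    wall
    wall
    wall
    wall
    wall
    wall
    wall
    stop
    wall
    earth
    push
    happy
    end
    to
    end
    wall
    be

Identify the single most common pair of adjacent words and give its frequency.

Bigram frequencies (highest first):
  wall wall: 6
  earth wall: 1
  wall stop: 1
  stop wall: 1
  wall earth: 1
  earth push: 1
  … (6 more, each ≤ 1)

"wall wall", 6 times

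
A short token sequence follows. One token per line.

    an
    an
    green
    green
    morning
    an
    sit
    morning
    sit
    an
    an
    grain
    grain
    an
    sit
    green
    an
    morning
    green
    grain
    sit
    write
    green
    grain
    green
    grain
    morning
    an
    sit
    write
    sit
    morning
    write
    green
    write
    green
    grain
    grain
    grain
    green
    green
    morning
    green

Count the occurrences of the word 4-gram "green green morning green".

Scanning the 40 overlapping 4-gram windows for "green green morning green":
  position 40–43: green green morning green

1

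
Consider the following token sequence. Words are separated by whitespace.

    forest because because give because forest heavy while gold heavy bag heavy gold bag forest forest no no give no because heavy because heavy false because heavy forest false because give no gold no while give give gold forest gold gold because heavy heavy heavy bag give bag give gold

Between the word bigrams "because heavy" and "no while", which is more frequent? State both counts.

"because heavy": 4 occurrences
"no while": 1 occurrence

"because heavy" (4 vs 1)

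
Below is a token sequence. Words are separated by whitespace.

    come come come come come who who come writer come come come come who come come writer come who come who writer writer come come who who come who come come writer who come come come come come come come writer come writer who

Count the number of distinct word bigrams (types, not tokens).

44 tokens → 43 bigram windows in total.
Repeated bigrams (each contributes count−1 duplicates):
  come come: 16
  come who: 6
  who come: 6
  come writer: 5
  writer come: 4
  who who: 2
  writer who: 2
34 duplicate windows → 43 − 34 = 9 distinct.

9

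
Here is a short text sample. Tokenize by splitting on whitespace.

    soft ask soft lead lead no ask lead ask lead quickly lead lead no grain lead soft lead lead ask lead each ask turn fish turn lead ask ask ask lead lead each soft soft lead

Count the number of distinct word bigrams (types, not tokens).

22

36 tokens → 35 bigram windows in total.
Repeated bigrams (each contributes count−1 duplicates):
  ask lead: 4
  lead lead: 4
  lead ask: 3
  soft lead: 3
  ask ask: 2
  lead each: 2
  lead no: 2
13 duplicate windows → 35 − 13 = 22 distinct.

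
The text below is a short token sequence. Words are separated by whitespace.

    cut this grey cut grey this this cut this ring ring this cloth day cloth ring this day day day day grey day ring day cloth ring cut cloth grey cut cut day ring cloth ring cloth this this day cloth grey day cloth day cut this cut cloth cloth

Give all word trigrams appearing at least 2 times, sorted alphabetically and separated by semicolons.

day cloth ring; day day day

Trigram counts meeting the condition (at least 2 times):
  day cloth ring: 2
  day day day: 2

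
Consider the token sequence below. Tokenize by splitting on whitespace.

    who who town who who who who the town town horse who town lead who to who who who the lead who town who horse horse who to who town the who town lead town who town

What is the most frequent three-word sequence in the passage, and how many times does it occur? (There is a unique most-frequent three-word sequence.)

Trigram frequencies (highest first):
  who who who: 3
  who town who: 2
  who who the: 2
  who town lead: 2
  who to who: 2
  who who town: 1
  … (23 more, each ≤ 1)

"who who who", 3 times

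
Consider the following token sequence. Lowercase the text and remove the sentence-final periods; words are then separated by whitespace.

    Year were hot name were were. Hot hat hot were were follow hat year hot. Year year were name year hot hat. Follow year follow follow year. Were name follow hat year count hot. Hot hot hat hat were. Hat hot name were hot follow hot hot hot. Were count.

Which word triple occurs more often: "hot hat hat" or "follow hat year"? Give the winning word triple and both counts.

"follow hat year" (2 vs 1)

"hot hat hat": 1 occurrence
"follow hat year": 2 occurrences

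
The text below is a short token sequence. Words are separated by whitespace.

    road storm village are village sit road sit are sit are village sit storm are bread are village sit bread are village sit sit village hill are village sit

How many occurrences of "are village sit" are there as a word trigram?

Scanning the 27 overlapping trigram windows for "are village sit":
  position 4–6: are village sit
  position 11–13: are village sit
  position 17–19: are village sit
  position 21–23: are village sit
  position 27–29: are village sit

5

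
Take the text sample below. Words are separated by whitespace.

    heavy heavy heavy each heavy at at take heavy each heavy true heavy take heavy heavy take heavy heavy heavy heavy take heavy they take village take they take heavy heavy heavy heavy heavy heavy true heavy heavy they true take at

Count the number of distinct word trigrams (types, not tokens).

42 tokens → 40 trigram windows in total.
Repeated trigrams (each contributes count−1 duplicates):
  heavy heavy heavy: 7
  heavy take heavy: 3
  take heavy heavy: 3
  heavy each heavy: 2
  heavy heavy take: 2
  heavy true heavy: 2
13 duplicate windows → 40 − 13 = 27 distinct.

27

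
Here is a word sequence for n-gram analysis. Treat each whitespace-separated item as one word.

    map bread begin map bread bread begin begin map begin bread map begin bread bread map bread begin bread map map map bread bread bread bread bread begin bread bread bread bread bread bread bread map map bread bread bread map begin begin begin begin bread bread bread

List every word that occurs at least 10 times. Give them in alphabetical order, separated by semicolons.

Unigram counts meeting the condition (at least 10 times):
  begin: 11
  bread: 26
  map: 11

begin; bread; map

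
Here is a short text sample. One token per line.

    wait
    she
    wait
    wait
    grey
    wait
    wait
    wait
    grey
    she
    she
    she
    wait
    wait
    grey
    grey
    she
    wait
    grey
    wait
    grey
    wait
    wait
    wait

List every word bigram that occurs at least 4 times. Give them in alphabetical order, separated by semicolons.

Bigram counts meeting the condition (at least 4 times):
  wait grey: 5
  wait wait: 6

wait grey; wait wait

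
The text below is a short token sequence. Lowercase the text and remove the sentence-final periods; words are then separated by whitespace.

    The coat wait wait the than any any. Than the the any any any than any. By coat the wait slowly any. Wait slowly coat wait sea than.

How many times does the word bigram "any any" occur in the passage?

3

Scanning the 27 overlapping bigram windows for "any any":
  position 7–8: any any
  position 12–13: any any
  position 13–14: any any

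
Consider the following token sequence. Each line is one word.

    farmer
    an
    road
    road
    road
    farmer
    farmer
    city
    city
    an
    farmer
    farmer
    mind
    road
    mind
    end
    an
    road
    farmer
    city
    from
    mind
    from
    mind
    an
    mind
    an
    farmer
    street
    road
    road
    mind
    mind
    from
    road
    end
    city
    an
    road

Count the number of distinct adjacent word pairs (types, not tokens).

25

39 tokens → 38 bigram windows in total.
Repeated bigrams (each contributes count−1 duplicates):
  an road: 3
  road road: 3
  an farmer: 2
  city an: 2
  farmer city: 2
  farmer farmer: 2
  from mind: 2
  mind an: 2
  … (3 more repeated)
13 duplicate windows → 38 − 13 = 25 distinct.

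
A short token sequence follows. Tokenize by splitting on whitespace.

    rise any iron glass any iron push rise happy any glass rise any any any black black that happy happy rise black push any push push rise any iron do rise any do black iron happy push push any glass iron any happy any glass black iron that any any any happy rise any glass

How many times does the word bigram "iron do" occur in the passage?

Scanning the 54 overlapping bigram windows for "iron do":
  position 29–30: iron do

1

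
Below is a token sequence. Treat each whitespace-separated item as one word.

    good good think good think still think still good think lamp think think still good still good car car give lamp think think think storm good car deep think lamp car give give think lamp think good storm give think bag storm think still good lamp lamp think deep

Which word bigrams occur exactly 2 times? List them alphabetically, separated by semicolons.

Bigram counts meeting the condition (exactly 2 times):
  car give: 2
  give think: 2
  good car: 2
  think good: 2

car give; give think; good car; think good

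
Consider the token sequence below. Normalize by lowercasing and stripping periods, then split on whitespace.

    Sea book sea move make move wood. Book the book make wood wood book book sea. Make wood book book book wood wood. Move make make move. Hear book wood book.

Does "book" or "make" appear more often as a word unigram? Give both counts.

"book": 10 occurrences
"make": 5 occurrences

"book" (10 vs 5)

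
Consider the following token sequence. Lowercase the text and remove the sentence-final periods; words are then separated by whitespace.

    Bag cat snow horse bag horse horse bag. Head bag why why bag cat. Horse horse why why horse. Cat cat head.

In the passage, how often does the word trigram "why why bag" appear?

Scanning the 20 overlapping trigram windows for "why why bag":
  position 11–13: why why bag

1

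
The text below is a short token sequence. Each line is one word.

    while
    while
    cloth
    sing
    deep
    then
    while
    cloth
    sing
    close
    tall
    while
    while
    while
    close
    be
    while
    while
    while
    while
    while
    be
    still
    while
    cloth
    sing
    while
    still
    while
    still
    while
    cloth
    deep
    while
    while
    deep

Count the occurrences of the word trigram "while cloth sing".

Scanning the 34 overlapping trigram windows for "while cloth sing":
  position 2–4: while cloth sing
  position 7–9: while cloth sing
  position 24–26: while cloth sing

3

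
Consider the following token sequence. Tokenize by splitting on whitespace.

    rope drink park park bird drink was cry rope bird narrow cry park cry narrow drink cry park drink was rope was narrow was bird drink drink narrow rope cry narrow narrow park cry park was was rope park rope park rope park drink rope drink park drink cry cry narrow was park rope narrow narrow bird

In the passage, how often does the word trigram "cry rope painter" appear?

0

Scanning the 55 overlapping trigram windows for "cry rope painter":
  (none found)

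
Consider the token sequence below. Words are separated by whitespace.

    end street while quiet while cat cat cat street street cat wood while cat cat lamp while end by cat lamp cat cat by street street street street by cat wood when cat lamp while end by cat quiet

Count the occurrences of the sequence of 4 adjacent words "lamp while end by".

Scanning the 36 overlapping 4-gram windows for "lamp while end by":
  position 16–19: lamp while end by
  position 34–37: lamp while end by

2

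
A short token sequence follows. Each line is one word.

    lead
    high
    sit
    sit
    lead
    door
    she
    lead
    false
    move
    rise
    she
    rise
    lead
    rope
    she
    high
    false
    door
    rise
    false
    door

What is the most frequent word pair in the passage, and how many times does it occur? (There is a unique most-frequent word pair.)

"false door", 2 times

Bigram frequencies (highest first):
  false door: 2
  lead high: 1
  high sit: 1
  sit sit: 1
  sit lead: 1
  lead door: 1
  … (14 more, each ≤ 1)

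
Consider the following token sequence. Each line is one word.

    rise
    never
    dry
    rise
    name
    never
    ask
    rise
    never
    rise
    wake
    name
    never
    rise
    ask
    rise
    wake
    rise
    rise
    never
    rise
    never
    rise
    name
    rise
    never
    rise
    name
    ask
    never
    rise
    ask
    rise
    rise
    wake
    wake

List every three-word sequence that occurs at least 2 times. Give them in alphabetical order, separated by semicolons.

never rise ask; never rise name; rise ask rise; rise never rise

Trigram counts meeting the condition (at least 2 times):
  never rise ask: 2
  never rise name: 2
  rise ask rise: 2
  rise never rise: 4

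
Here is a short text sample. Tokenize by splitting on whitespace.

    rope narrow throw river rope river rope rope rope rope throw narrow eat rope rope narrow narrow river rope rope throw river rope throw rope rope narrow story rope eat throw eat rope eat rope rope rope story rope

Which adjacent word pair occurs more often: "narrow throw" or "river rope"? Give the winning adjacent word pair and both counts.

"river rope" (4 vs 1)

"narrow throw": 1 occurrence
"river rope": 4 occurrences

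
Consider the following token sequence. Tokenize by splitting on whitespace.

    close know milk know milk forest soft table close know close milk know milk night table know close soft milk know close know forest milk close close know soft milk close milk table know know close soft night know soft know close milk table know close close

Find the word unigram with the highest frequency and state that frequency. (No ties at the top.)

"know", 13 times

Unigram frequencies (highest first):
  know: 13
  close: 12
  milk: 9
  soft: 5
  table: 4
  forest: 2
  … (1 more, each ≤ 2)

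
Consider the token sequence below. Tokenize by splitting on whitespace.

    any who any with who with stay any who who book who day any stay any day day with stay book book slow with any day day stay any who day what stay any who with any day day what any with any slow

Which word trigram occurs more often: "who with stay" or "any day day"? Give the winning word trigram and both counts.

"any day day" (3 vs 1)

"who with stay": 1 occurrence
"any day day": 3 occurrences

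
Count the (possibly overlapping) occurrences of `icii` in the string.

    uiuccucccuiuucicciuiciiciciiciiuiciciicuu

4

Sliding a length-4 window over the 41 characters (38 positions):
  position 20–23: icii
  position 25–28: icii
  position 28–31: icii
  position 35–38: icii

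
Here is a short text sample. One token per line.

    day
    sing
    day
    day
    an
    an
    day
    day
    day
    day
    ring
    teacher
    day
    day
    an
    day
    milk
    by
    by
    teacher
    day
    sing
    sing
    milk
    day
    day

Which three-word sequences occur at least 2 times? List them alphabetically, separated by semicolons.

day day an; day day day

Trigram counts meeting the condition (at least 2 times):
  day day an: 2
  day day day: 2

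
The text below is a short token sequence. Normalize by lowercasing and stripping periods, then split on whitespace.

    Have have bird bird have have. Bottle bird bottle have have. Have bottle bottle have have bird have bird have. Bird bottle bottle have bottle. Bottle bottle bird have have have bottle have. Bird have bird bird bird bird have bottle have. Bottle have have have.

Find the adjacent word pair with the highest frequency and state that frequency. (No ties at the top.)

Bigram frequencies (highest first):
  have have: 9
  have bird: 6
  bird have: 6
  have bottle: 6
  bottle have: 6
  bird bird: 4
  … (3 more, each ≤ 4)

"have have", 9 times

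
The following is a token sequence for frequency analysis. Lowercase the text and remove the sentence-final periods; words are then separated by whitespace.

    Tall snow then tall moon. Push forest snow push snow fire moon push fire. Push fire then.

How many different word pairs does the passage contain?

14

17 tokens → 16 bigram windows in total.
Repeated bigrams (each contributes count−1 duplicates):
  moon push: 2
  push fire: 2
2 duplicate windows → 16 − 2 = 14 distinct.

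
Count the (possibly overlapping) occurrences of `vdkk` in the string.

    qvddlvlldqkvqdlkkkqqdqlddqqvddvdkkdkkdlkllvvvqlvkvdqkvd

1

Sliding a length-4 window over the 55 characters (52 positions):
  position 31–34: vdkk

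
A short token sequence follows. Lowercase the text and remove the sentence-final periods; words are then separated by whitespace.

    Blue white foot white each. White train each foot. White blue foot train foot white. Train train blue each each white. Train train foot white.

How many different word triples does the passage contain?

20

25 tokens → 23 trigram windows in total.
Repeated trigrams (each contributes count−1 duplicates):
  each white train: 2
  train foot white: 2
  white train train: 2
3 duplicate windows → 23 − 3 = 20 distinct.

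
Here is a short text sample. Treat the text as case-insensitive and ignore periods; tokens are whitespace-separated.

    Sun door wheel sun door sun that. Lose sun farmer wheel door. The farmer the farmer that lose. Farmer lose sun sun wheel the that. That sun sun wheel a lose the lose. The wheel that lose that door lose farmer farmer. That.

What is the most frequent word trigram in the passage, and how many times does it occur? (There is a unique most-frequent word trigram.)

Trigram frequencies (highest first):
  sun sun wheel: 2
  sun door wheel: 1
  door wheel sun: 1
  wheel sun door: 1
  sun door sun: 1
  door sun that: 1
  … (34 more, each ≤ 1)

"sun sun wheel", 2 times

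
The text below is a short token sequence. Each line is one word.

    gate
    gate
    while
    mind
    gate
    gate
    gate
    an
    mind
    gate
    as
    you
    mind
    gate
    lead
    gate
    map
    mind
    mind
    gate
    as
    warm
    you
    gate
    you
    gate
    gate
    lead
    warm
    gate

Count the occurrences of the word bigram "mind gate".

Scanning the 29 overlapping bigram windows for "mind gate":
  position 4–5: mind gate
  position 9–10: mind gate
  position 13–14: mind gate
  position 19–20: mind gate

4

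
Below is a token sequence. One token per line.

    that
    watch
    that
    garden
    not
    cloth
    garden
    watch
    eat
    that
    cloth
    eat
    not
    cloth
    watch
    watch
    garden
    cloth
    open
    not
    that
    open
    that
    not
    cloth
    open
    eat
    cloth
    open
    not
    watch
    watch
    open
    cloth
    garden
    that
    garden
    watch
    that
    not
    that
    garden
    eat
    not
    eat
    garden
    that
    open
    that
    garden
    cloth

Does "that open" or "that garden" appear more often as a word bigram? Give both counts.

"that garden" (4 vs 2)

"that open": 2 occurrences
"that garden": 4 occurrences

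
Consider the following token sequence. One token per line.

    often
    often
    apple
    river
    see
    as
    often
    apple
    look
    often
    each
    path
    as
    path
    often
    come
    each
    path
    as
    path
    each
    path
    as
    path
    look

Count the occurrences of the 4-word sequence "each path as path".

3

Scanning the 22 overlapping 4-gram windows for "each path as path":
  position 11–14: each path as path
  position 17–20: each path as path
  position 21–24: each path as path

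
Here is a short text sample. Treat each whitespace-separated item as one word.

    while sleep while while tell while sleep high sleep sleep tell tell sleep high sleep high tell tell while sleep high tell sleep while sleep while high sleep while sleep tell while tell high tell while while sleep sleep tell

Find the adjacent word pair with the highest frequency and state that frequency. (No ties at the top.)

"while sleep", 6 times

Bigram frequencies (highest first):
  while sleep: 6
  sleep while: 4
  tell while: 4
  sleep high: 4
  high sleep: 3
  sleep tell: 3
  … (8 more, each ≤ 3)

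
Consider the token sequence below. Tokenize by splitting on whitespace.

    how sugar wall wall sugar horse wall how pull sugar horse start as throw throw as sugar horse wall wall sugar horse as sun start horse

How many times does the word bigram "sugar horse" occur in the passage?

4

Scanning the 25 overlapping bigram windows for "sugar horse":
  position 5–6: sugar horse
  position 10–11: sugar horse
  position 17–18: sugar horse
  position 21–22: sugar horse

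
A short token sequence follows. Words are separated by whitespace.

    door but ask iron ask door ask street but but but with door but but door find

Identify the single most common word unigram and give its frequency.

Unigram frequencies (highest first):
  but: 6
  door: 4
  ask: 3
  iron: 1
  street: 1
  with: 1
  … (1 more, each ≤ 1)

"but", 6 times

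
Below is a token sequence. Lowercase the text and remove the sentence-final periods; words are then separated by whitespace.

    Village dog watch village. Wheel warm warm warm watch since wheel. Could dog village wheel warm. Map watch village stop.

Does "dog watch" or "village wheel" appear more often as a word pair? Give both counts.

"dog watch": 1 occurrence
"village wheel": 2 occurrences

"village wheel" (2 vs 1)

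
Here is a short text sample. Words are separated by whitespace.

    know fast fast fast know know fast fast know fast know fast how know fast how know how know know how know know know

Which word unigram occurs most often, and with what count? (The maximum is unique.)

Unigram frequencies (highest first):
  know: 12
  fast: 8
  how: 4

"know", 12 times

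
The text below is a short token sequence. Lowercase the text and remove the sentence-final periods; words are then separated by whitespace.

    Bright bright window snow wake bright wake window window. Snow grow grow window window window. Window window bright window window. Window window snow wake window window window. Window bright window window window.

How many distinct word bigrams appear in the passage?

12

32 tokens → 31 bigram windows in total.
Repeated bigrams (each contributes count−1 duplicates):
  window window: 13
  bright window: 3
  window snow: 3
  snow wake: 2
  wake window: 2
  window bright: 2
19 duplicate windows → 31 − 19 = 12 distinct.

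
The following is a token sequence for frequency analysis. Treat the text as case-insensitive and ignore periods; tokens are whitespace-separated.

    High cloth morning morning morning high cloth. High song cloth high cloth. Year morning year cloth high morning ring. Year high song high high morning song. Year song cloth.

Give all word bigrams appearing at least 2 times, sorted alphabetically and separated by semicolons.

Bigram counts meeting the condition (at least 2 times):
  cloth high: 3
  high cloth: 3
  high morning: 2
  high song: 2
  morning morning: 2
  song cloth: 2

cloth high; high cloth; high morning; high song; morning morning; song cloth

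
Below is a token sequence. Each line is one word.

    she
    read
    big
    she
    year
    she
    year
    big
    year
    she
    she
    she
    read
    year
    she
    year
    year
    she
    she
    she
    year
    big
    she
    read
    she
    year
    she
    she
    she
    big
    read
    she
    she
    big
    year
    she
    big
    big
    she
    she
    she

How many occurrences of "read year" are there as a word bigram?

1

Scanning the 40 overlapping bigram windows for "read year":
  position 13–14: read year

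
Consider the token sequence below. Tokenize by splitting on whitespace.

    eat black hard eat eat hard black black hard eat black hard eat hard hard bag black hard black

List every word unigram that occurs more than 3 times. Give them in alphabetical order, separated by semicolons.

Unigram counts meeting the condition (more than 3 times):
  black: 6
  eat: 5
  hard: 7

black; eat; hard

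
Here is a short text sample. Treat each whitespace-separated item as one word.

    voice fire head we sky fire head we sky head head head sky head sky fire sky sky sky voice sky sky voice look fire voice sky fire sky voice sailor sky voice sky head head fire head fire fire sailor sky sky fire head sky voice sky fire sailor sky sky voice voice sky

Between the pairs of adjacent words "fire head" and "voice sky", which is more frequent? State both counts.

"fire head": 4 occurrences
"voice sky": 5 occurrences

"voice sky" (5 vs 4)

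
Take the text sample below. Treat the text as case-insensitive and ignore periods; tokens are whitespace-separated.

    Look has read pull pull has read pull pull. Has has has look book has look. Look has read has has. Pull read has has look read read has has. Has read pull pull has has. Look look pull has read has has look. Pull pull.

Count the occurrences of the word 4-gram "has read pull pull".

3

Scanning the 43 overlapping 4-gram windows for "has read pull pull":
  position 2–5: has read pull pull
  position 6–9: has read pull pull
  position 31–34: has read pull pull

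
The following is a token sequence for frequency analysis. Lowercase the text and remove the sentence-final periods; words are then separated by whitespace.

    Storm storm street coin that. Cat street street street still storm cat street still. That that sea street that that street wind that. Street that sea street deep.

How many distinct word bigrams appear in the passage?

28 tokens → 27 bigram windows in total.
Repeated bigrams (each contributes count−1 duplicates):
  cat street: 2
  sea street: 2
  street still: 2
  street street: 2
  street that: 2
  that sea: 2
  that street: 2
  that that: 2
8 duplicate windows → 27 − 8 = 19 distinct.

19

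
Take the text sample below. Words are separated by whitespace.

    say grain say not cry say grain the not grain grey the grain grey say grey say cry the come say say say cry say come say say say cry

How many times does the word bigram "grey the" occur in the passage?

1

Scanning the 29 overlapping bigram windows for "grey the":
  position 11–12: grey the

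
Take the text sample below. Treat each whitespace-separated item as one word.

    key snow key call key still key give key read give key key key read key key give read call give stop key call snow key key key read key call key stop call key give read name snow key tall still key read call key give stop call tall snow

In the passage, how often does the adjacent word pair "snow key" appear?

3

Scanning the 50 overlapping bigram windows for "snow key":
  position 2–3: snow key
  position 25–26: snow key
  position 39–40: snow key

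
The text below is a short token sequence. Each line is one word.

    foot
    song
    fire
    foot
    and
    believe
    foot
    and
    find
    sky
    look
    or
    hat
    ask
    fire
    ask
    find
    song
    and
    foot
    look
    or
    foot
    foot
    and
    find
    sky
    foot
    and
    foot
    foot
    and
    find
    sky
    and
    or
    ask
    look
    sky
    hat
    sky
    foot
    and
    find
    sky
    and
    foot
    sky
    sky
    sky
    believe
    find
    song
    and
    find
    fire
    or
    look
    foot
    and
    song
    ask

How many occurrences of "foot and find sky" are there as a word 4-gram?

Scanning the 59 overlapping 4-gram windows for "foot and find sky":
  position 7–10: foot and find sky
  position 24–27: foot and find sky
  position 31–34: foot and find sky
  position 42–45: foot and find sky

4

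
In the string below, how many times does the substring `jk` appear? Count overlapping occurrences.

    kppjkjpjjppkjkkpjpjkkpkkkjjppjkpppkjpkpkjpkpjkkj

5

Sliding a length-2 window over the 48 characters (47 positions):
  position 4–5: jk
  position 13–14: jk
  position 19–20: jk
  position 30–31: jk
  position 45–46: jk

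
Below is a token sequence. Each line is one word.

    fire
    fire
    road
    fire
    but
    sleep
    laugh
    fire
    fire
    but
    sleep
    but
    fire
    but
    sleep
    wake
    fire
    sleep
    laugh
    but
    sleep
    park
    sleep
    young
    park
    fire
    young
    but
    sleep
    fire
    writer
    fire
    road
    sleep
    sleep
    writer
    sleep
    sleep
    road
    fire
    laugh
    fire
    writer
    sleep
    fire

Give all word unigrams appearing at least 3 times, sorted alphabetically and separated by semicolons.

Unigram counts meeting the condition (at least 3 times):
  but: 6
  fire: 13
  laugh: 3
  road: 3
  sleep: 12
  writer: 3

but; fire; laugh; road; sleep; writer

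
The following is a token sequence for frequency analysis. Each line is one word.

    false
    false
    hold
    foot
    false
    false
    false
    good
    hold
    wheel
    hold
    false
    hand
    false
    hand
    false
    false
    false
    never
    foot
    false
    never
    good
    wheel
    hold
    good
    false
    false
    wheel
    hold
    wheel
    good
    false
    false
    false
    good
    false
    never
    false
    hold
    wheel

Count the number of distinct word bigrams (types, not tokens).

20

41 tokens → 40 bigram windows in total.
Repeated bigrams (each contributes count−1 duplicates):
  false false: 8
  false never: 3
  good false: 3
  hold wheel: 3
  wheel hold: 3
  false good: 2
  false hand: 2
  false hold: 2
  … (2 more repeated)
20 duplicate windows → 40 − 20 = 20 distinct.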